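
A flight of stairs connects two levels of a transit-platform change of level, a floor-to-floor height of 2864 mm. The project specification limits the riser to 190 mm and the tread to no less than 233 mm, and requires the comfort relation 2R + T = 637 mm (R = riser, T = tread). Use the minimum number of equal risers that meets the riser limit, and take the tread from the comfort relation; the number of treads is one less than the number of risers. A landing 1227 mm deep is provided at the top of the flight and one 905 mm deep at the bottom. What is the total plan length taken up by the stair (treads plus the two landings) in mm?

6317 mm

At most 190 each: 2864/190 = 15.07, giving 16 risers.
Each riser is 2864/16 = 179 mm (≤ 190 mm).
From 2R + T = 637: T = 637 − 358 = 279 mm.
Going = (16 − 1) × 279 = 4185 mm.
Add landings: 4185 + 1227 + 905 = 6317 mm.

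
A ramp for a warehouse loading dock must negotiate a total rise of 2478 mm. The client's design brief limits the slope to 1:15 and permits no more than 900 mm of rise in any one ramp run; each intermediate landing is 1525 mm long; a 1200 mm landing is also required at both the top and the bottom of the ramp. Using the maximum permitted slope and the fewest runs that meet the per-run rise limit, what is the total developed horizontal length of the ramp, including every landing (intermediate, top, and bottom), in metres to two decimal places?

At most 900 each: 2478/900 = 2.75, giving 3 ramp runs. That means 2 intermediate landings.
Horizontal run for 2478 mm of rise at 1:15 is 2478 × 15 = 37170 mm.
Intermediate landings: 2 × 1525 = 3050 mm.
Top and bottom landings: 2 × 1200 = 2400 mm.
Total = 37170 + 3050 + 2400 = 42620 mm.
= 42.62 m.

42.62 m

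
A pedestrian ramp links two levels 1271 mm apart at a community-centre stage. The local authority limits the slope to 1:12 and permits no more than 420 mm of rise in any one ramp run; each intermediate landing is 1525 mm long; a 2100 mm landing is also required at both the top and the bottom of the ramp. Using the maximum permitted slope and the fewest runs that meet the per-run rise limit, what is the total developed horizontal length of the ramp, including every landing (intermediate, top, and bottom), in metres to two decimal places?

⌈1271/420⌉ = 4 ramp runs. That means 3 intermediate landings.
Horizontal run for 1271 mm of rise at 1:12 is 1271 × 12 = 15252 mm.
Intermediate landings: 3 × 1525 = 4575 mm.
Top and bottom landings: 2 × 2100 = 4200 mm.
Total = 15252 + 4575 + 4200 = 24027 mm.
= 24.03 m.

24.03 m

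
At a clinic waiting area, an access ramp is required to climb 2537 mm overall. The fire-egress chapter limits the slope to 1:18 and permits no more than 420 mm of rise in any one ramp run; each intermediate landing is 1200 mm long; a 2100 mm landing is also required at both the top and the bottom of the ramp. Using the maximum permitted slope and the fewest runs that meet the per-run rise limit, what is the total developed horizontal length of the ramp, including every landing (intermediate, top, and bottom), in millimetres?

57066 mm

2537 / 420 = 6.040 → round up to 7 ramp runs. That means 6 intermediate landings.
Horizontal run for 2537 mm of rise at 1:18 is 2537 × 18 = 45666 mm.
6 intermediate landings contribute 6 × 1200 = 7200 mm.
Top and bottom landings: 2 × 2100 = 4200 mm.
Total = 45666 + 7200 + 4200 = 57066 mm.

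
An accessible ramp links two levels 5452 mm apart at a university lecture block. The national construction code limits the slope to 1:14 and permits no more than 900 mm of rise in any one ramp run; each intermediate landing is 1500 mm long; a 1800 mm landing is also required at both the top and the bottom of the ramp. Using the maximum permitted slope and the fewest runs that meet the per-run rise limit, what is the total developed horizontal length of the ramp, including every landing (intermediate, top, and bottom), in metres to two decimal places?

⌈5452/900⌉ = 7 ramp runs. That means 6 intermediate landings.
Horizontal run for 5452 mm of rise at 1:14 is 5452 × 14 = 76328 mm.
6 intermediate landings contribute 6 × 1500 = 9000 mm.
Top and bottom landings: 2 × 1800 = 3600 mm.
Total = 76328 + 9000 + 3600 = 88928 mm.
= 88.93 m.

88.93 m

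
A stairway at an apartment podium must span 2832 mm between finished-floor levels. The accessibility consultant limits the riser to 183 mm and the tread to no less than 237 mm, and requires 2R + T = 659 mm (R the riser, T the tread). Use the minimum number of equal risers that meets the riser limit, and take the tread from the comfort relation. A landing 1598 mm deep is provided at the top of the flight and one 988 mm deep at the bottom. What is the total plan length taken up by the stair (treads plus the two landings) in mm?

2832 / 183 = 15.48, so 16 risers are needed.
Riser R = 2832 / 16 = 177 mm, within the 183 mm limit.
T = 659 − 2·177 = 305 mm, which satisfies the 237 mm minimum.
Treads = 16 − 1 = 15; going = 15 × 305 = 4575 mm.
Enclosure = 4575 + 1598 + 988 = 7161 mm.

7161 mm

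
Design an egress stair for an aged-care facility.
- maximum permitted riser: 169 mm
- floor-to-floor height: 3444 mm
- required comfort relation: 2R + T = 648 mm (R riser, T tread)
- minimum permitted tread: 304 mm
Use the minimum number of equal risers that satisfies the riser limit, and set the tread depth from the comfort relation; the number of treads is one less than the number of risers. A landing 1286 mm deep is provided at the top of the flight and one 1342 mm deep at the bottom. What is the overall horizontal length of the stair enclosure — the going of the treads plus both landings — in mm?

3444 / 169 = 20.379 → round up to 21 risers.
Each riser is 3444/21 = 164 mm (≤ 169 mm).
Tread T = 648 − 2 × 164 = 320 mm (≥ 304 mm).
Treads = 21 − 1 = 20; going = 20 × 320 = 6400 mm.
Add landings: 6400 + 1286 + 1342 = 9028 mm.

9028 mm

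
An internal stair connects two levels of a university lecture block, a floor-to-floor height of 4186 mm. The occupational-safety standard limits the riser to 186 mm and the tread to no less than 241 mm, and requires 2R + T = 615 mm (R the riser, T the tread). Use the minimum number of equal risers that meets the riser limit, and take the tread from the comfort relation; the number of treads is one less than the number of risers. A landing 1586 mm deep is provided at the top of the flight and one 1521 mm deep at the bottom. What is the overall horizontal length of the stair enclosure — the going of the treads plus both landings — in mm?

8629 mm

⌈4186/186⌉ = 23 risers.
R = 4186 ÷ 23 = 182 mm.
From 2R + T = 615: T = 615 − 364 = 251 mm.
23 risers give 22 treads; going = 22 × 251 = 5522 mm.
Enclosure = 5522 + 1586 + 1521 = 8629 mm.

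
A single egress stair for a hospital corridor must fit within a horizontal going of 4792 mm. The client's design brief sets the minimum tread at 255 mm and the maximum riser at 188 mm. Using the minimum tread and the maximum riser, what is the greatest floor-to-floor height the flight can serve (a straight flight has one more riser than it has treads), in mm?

Treads that fit: ⌊4792 / 255⌋ = 18.
Risers = treads + 1 = 19.
Maximum height = 19 × 188 = 3572 mm.

3572 mm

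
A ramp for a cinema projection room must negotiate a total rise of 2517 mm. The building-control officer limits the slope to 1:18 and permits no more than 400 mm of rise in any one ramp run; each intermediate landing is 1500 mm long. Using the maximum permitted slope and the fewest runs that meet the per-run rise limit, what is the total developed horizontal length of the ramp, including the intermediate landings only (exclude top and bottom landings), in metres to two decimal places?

At most 400 each: 2517/400 = 6.29, giving 7 ramp runs. That means 6 intermediate landings.
Ramp run (horizontal) at 1:18: 2517 × 18 = 45306 mm.
6 intermediate landings contribute 6 × 1500 = 9000 mm.
Developed length = 45306 + 9000 = 54306 mm.
= 54.31 m.

54.31 m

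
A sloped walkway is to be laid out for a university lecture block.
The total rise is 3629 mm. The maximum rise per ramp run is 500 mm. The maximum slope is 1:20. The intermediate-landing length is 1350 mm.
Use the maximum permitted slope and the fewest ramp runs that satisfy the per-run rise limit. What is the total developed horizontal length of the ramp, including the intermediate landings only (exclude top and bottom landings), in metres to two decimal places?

82.03 m

⌈3629/500⌉ = 8 ramp runs. That means 7 intermediate landings.
Ramp run (horizontal) at 1:20: 3629 × 20 = 72580 mm.
Intermediate landings: 7 × 1350 = 9450 mm.
Total developed length = 72580 + 9450 = 82030 mm.
= 82.03 m.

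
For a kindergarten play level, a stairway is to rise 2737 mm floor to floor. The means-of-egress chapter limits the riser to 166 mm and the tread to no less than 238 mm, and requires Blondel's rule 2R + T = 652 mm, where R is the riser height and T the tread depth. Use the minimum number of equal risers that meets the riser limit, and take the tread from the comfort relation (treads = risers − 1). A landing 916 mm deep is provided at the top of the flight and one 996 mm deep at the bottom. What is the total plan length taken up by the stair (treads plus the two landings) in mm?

⌈2737/166⌉ = 17 risers.
Each riser is 2737/17 = 161 mm (≤ 166 mm).
From 2R + T = 652: T = 652 − 322 = 330 mm.
17 risers give 16 treads; going = 16 × 330 = 5280 mm.
Add landings: 5280 + 916 + 996 = 7192 mm.

7192 mm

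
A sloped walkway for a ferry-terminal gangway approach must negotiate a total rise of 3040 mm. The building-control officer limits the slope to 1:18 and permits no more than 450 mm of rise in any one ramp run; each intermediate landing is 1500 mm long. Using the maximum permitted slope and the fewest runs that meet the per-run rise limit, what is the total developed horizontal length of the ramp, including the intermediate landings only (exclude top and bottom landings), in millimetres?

At most 450 each: 3040/450 = 6.76, giving 7 ramp runs. That means 6 intermediate landings.
Ramp run (horizontal) at 1:18: 3040 × 18 = 54720 mm.
Intermediate landings: 6 × 1500 = 9000 mm.
Developed length = 54720 + 9000 = 63720 mm.

63720 mm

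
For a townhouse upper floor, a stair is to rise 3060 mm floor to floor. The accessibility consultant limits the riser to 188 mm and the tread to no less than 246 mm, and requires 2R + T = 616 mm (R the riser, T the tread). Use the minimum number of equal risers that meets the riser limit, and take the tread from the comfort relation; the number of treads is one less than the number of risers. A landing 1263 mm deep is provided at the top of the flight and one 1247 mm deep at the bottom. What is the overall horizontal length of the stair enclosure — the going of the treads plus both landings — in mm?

3060 / 188 = 16.277 → round up to 17 risers.
Riser R = 3060 / 17 = 180 mm, within the 188 mm limit.
From 2R + T = 616: T = 616 − 360 = 256 mm.
Treads = 17 − 1 = 16; going = 16 × 256 = 4096 mm.
Add landings: 4096 + 1263 + 1247 = 6606 mm.

6606 mm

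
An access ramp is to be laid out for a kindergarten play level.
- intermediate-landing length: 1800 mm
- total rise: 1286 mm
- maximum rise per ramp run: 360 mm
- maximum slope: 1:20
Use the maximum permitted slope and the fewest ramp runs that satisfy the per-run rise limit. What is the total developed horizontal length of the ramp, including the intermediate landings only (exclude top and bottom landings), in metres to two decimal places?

31.12 m

1286 / 360 = 3.57, so 4 ramp runs are needed. That means 3 intermediate landings.
Ramp run (horizontal) at 1:20: 1286 × 20 = 25720 mm.
3 intermediate landings contribute 3 × 1800 = 5400 mm.
Total developed length = 25720 + 5400 = 31120 mm.
= 31.12 m.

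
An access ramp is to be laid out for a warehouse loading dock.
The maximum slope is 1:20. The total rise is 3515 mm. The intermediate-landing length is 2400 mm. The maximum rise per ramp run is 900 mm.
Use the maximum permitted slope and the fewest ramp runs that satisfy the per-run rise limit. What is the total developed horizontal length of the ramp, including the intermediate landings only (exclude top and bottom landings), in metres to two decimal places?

At most 900 each: 3515/900 = 3.91, giving 4 ramp runs. That means 3 intermediate landings.
Horizontal run for 3515 mm of rise at 1:20 is 3515 × 20 = 70300 mm.
Intermediate landings: 3 × 2400 = 7200 mm.
Total developed length = 70300 + 7200 = 77500 mm.
= 77.50 m.

77.50 m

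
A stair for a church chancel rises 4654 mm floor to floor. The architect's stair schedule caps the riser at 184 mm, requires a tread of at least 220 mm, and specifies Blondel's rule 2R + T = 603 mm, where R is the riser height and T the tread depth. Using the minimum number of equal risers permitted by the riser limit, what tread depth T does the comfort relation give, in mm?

245 mm

At most 184 each: 4654/184 = 25.29, giving 26 risers.
Each riser is 4654/26 = 179 mm (≤ 184 mm).
Tread T = 603 − 2 × 179 = 245 mm (≥ 220 mm).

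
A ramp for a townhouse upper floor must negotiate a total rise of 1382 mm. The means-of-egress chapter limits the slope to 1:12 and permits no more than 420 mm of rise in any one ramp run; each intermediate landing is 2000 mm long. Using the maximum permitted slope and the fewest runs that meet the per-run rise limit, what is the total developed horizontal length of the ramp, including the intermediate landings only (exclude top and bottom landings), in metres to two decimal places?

22.58 m

At most 420 each: 1382/420 = 3.29, giving 4 ramp runs. That means 3 intermediate landings.
Horizontal run for 1382 mm of rise at 1:12 is 1382 × 12 = 16584 mm.
3 intermediate landings contribute 3 × 2000 = 6000 mm.
Developed length = 16584 + 6000 = 22584 mm.
= 22.58 m.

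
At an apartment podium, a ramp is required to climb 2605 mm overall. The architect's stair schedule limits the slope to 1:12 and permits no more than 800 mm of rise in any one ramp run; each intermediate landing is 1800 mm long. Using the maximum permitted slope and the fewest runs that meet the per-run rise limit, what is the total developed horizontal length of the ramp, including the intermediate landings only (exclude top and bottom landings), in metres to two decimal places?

2605 / 800 = 3.256 → round up to 4 ramp runs. That means 3 intermediate landings.
Ramp run (horizontal) at 1:12: 2605 × 12 = 31260 mm.
Intermediate landings: 3 × 1800 = 5400 mm.
Total developed length = 31260 + 5400 = 36660 mm.
= 36.66 m.

36.66 m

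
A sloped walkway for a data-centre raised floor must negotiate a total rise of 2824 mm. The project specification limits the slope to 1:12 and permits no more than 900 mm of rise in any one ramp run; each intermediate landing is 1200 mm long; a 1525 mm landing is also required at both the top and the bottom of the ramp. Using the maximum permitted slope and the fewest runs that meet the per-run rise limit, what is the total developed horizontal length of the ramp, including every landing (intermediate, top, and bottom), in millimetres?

40538 mm

At most 900 each: 2824/900 = 3.14, giving 4 ramp runs. That means 3 intermediate landings.
Ramp run (horizontal) at 1:12: 2824 × 12 = 33888 mm.
Intermediate landings: 3 × 1200 = 3600 mm.
Top and bottom landings: 2 × 1525 = 3050 mm.
Total = 33888 + 3600 + 3050 = 40538 mm.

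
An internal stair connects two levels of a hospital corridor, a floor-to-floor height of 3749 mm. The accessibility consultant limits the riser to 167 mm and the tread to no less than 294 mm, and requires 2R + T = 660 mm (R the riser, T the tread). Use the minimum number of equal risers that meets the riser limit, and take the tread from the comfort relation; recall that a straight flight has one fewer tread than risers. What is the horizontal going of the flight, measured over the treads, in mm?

⌈3749/167⌉ = 23 risers.
Each riser is 3749/23 = 163 mm (≤ 167 mm).
From 2R + T = 660: T = 660 − 326 = 334 mm.
23 risers give 22 treads; going = 22 × 334 = 7348 mm.

7348 mm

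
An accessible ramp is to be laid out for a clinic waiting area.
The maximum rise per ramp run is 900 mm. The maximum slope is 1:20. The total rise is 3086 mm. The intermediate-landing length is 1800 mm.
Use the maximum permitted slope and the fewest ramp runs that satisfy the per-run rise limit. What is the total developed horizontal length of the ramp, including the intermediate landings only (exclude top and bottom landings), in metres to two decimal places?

67.12 m

3086 / 900 = 3.429 → round up to 4 ramp runs. That means 3 intermediate landings.
Horizontal run for 3086 mm of rise at 1:20 is 3086 × 20 = 61720 mm.
3 intermediate landings contribute 3 × 1800 = 5400 mm.
Total developed length = 61720 + 5400 = 67120 mm.
= 67.12 m.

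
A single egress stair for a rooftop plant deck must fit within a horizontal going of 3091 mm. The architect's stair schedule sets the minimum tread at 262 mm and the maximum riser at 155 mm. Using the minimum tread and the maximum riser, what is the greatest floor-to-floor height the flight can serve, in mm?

1860 mm

Treads that fit: ⌊3091 / 262⌋ = 11.
Risers = treads + 1 = 12.
Maximum height = 12 × 155 = 1860 mm.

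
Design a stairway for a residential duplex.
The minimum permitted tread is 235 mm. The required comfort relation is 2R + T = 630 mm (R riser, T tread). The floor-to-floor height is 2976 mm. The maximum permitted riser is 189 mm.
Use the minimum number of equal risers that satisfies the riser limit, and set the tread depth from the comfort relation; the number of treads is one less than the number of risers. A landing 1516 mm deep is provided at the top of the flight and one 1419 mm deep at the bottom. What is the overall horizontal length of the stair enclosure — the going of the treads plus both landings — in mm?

At most 189 each: 2976/189 = 15.75, giving 16 risers.
Riser R = 2976 / 16 = 186 mm, within the 189 mm limit.
Tread T = 630 − 2 × 186 = 258 mm (≥ 235 mm).
Going = (16 − 1) × 258 = 3870 mm.
Add landings: 3870 + 1516 + 1419 = 6805 mm.

6805 mm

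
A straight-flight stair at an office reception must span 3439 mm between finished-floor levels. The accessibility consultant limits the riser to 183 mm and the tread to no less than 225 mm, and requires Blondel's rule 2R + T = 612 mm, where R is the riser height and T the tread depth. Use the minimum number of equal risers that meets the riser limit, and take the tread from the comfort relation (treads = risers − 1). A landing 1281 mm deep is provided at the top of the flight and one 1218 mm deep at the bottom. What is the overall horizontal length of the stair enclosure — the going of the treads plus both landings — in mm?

3439 / 183 = 18.792 → round up to 19 risers.
Riser R = 3439 / 19 = 181 mm, within the 183 mm limit.
Tread T = 612 − 2 × 181 = 250 mm (≥ 225 mm).
19 risers give 18 treads; going = 18 × 250 = 4500 mm.
Enclosure = 4500 + 1281 + 1218 = 6999 mm.

6999 mm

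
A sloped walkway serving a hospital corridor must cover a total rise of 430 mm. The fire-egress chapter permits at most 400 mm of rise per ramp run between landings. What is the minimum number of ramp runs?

At most 400 each: 430/400 = 1.07, giving 2 ramp runs.

2 runs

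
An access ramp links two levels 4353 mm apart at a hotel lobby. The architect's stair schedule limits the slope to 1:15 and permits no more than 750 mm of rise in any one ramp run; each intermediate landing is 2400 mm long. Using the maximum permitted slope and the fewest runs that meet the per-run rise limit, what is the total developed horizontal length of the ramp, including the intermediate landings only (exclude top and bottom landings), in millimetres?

4353 / 750 = 5.80, so 6 ramp runs are needed. That means 5 intermediate landings.
Ramp run (horizontal) at 1:15: 4353 × 15 = 65295 mm.
Intermediate landings: 5 × 2400 = 12000 mm.
Total developed length = 65295 + 12000 = 77295 mm.

77295 mm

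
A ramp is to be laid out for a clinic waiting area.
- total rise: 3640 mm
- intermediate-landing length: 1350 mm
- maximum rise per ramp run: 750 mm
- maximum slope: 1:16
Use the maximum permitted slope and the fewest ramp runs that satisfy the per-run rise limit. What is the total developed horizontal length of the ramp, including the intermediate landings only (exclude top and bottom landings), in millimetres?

At most 750 each: 3640/750 = 4.85, giving 5 ramp runs. That means 4 intermediate landings.
Ramp run (horizontal) at 1:16: 3640 × 16 = 58240 mm.
Intermediate landings: 4 × 1350 = 5400 mm.
Total developed length = 58240 + 5400 = 63640 mm.

63640 mm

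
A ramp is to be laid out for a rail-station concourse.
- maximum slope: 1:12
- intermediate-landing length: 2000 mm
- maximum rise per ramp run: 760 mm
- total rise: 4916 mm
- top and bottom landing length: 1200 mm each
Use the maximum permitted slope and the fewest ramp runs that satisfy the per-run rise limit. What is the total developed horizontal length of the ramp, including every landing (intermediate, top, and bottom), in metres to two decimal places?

4916 / 760 = 6.47, so 7 ramp runs are needed. That means 6 intermediate landings.
Horizontal run for 4916 mm of rise at 1:12 is 4916 × 12 = 58992 mm.
Intermediate landings: 6 × 2000 = 12000 mm.
Top and bottom landings: 2 × 1200 = 2400 mm.
Total = 58992 + 12000 + 2400 = 73392 mm.
= 73.39 m.

73.39 m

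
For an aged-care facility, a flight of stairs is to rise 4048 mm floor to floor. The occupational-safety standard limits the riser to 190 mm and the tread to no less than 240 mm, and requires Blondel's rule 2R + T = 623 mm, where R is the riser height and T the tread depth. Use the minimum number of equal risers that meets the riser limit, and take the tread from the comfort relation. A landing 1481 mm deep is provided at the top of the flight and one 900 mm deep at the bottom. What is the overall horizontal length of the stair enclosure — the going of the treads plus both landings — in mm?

4048 / 190 = 21.31, so 22 risers are needed.
Each riser is 4048/22 = 184 mm (≤ 190 mm).
T = 623 − 2·184 = 255 mm, which satisfies the 240 mm minimum.
Going = (22 − 1) × 255 = 5355 mm.
Add landings: 5355 + 1481 + 900 = 7736 mm.

7736 mm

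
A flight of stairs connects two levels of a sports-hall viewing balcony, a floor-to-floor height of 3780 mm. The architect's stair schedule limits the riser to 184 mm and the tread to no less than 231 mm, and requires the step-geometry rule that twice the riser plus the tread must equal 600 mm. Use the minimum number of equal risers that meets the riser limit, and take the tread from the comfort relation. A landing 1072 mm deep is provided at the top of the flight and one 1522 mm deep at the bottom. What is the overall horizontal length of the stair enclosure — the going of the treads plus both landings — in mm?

7394 mm

3780 / 184 = 20.543 → round up to 21 risers.
Each riser is 3780/21 = 180 mm (≤ 184 mm).
T = 600 − 2·180 = 240 mm, which satisfies the 231 mm minimum.
Going = (21 − 1) × 240 = 4800 mm.
Add landings: 4800 + 1072 + 1522 = 7394 mm.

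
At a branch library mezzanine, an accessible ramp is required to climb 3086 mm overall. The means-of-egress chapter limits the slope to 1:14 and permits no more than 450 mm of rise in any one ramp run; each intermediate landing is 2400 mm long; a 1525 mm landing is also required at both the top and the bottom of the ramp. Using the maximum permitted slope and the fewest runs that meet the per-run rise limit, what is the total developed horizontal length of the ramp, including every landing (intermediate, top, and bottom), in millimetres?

60654 mm

3086 / 450 = 6.86, so 7 ramp runs are needed. That means 6 intermediate landings.
Horizontal run for 3086 mm of rise at 1:14 is 3086 × 14 = 43204 mm.
6 intermediate landings contribute 6 × 2400 = 14400 mm.
Top and bottom landings: 2 × 1525 = 3050 mm.
Total = 43204 + 14400 + 3050 = 60654 mm.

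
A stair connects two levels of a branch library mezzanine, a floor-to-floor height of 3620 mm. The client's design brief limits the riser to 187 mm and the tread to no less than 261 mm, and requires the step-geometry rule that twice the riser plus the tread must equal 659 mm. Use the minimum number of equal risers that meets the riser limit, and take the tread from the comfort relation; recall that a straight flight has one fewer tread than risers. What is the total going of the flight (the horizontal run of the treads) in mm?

⌈3620/187⌉ = 20 risers.
R = 3620 ÷ 20 = 181 mm.
Tread T = 659 − 2 × 181 = 297 mm (≥ 261 mm).
Treads = 20 − 1 = 19; going = 19 × 297 = 5643 mm.

5643 mm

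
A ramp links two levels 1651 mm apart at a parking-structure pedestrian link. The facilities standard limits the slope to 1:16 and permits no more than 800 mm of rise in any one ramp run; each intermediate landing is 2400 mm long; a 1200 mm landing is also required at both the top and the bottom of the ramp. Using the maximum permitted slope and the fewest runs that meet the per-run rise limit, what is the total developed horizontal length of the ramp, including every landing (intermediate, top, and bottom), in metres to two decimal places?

At most 800 each: 1651/800 = 2.06, giving 3 ramp runs. That means 2 intermediate landings.
Ramp run (horizontal) at 1:16: 1651 × 16 = 26416 mm.
2 intermediate landings contribute 2 × 2400 = 4800 mm.
Top and bottom landings: 2 × 1200 = 2400 mm.
Total = 26416 + 4800 + 2400 = 33616 mm.
= 33.62 m.

33.62 m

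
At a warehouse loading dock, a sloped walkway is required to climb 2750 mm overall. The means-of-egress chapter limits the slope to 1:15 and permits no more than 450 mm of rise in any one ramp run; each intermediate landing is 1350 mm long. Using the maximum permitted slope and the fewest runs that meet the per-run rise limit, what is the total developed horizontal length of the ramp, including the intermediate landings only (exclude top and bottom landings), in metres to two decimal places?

49.35 m

2750 / 450 = 6.11, so 7 ramp runs are needed. That means 6 intermediate landings.
Ramp run (horizontal) at 1:15: 2750 × 15 = 41250 mm.
6 intermediate landings contribute 6 × 1350 = 8100 mm.
Developed length = 41250 + 8100 = 49350 mm.
= 49.35 m.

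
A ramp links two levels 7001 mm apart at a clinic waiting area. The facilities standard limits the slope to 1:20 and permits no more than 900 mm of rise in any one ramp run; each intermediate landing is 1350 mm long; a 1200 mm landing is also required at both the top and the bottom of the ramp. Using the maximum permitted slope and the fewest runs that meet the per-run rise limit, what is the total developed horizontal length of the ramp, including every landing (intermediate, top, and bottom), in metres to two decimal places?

151.87 m

7001 / 900 = 7.78, so 8 ramp runs are needed. That means 7 intermediate landings.
Ramp run (horizontal) at 1:20: 7001 × 20 = 140020 mm.
7 intermediate landings contribute 7 × 1350 = 9450 mm.
Top and bottom landings: 2 × 1200 = 2400 mm.
Total = 140020 + 9450 + 2400 = 151870 mm.
= 151.87 m.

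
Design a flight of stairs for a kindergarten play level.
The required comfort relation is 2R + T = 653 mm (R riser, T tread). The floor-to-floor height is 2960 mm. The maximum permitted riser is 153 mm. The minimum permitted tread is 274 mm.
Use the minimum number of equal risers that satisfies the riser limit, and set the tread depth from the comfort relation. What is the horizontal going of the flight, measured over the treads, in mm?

6783 mm

⌈2960/153⌉ = 20 risers.
R = 2960 ÷ 20 = 148 mm.
Tread T = 653 − 2 × 148 = 357 mm (≥ 274 mm).
20 risers give 19 treads; going = 19 × 357 = 6783 mm.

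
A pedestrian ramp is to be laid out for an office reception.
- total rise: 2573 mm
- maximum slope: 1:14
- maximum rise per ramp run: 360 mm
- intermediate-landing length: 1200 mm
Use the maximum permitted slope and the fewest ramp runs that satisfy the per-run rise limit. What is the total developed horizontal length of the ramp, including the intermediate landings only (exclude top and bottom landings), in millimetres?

44422 mm

⌈2573/360⌉ = 8 ramp runs. That means 7 intermediate landings.
Ramp run (horizontal) at 1:14: 2573 × 14 = 36022 mm.
Intermediate landings: 7 × 1200 = 8400 mm.
Total developed length = 36022 + 8400 = 44422 mm.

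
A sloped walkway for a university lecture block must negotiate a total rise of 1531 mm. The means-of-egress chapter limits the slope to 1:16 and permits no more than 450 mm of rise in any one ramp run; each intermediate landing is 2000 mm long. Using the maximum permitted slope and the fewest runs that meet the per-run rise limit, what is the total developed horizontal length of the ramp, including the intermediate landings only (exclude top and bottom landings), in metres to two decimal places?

At most 450 each: 1531/450 = 3.40, giving 4 ramp runs. That means 3 intermediate landings.
Horizontal run for 1531 mm of rise at 1:16 is 1531 × 16 = 24496 mm.
3 intermediate landings contribute 3 × 2000 = 6000 mm.
Total developed length = 24496 + 6000 = 30496 mm.
= 30.50 m.

30.50 m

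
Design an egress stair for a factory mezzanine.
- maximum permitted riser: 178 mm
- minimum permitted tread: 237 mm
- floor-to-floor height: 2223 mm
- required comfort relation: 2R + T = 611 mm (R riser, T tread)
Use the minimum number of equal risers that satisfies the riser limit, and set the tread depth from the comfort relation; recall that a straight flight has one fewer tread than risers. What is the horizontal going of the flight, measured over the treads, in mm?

3228 mm

2223 / 178 = 12.489 → round up to 13 risers.
Riser R = 2223 / 13 = 171 mm, within the 178 mm limit.
From 2R + T = 611: T = 611 − 342 = 269 mm.
Going = (13 − 1) × 269 = 3228 mm.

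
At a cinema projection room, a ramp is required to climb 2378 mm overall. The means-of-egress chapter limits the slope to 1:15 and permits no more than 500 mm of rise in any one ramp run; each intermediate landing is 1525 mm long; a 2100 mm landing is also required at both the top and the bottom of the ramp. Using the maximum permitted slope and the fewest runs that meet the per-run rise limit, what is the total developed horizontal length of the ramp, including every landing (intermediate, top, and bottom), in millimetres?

2378 / 500 = 4.76, so 5 ramp runs are needed. That means 4 intermediate landings.
Ramp run (horizontal) at 1:15: 2378 × 15 = 35670 mm.
4 intermediate landings contribute 4 × 1525 = 6100 mm.
Top and bottom landings: 2 × 2100 = 4200 mm.
Total = 35670 + 6100 + 4200 = 45970 mm.

45970 mm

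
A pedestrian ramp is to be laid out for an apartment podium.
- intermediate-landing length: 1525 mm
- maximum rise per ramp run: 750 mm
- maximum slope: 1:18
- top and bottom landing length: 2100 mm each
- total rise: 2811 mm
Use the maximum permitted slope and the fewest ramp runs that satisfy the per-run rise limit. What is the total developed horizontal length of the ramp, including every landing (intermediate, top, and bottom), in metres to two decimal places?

⌈2811/750⌉ = 4 ramp runs. That means 3 intermediate landings.
Ramp run (horizontal) at 1:18: 2811 × 18 = 50598 mm.
Intermediate landings: 3 × 1525 = 4575 mm.
Top and bottom landings: 2 × 2100 = 4200 mm.
Total = 50598 + 4575 + 4200 = 59373 mm.
= 59.37 m.

59.37 m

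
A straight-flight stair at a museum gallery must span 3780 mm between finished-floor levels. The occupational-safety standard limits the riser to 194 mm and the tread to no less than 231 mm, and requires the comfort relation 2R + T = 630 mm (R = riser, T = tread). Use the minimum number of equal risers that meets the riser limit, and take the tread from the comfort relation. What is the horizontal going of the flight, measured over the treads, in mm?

3780 / 194 = 19.485 → round up to 20 risers.
R = 3780 ÷ 20 = 189 mm.
T = 630 − 2·189 = 252 mm, which satisfies the 231 mm minimum.
Going = (20 − 1) × 252 = 4788 mm.

4788 mm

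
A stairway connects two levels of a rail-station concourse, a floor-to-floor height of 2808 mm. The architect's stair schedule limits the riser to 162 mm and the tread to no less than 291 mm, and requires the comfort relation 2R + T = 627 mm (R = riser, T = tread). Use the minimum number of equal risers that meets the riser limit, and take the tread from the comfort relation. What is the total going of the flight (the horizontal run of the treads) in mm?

5355 mm

⌈2808/162⌉ = 18 risers.
Each riser is 2808/18 = 156 mm (≤ 162 mm).
From 2R + T = 627: T = 627 − 312 = 315 mm.
Treads = 18 − 1 = 17; going = 17 × 315 = 5355 mm.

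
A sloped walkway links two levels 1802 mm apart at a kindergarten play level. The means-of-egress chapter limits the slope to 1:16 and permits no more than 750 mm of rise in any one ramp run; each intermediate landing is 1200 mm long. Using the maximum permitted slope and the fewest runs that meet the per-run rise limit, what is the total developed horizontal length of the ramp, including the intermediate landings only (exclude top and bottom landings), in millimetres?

At most 750 each: 1802/750 = 2.40, giving 3 ramp runs. That means 2 intermediate landings.
Horizontal run for 1802 mm of rise at 1:16 is 1802 × 16 = 28832 mm.
2 intermediate landings contribute 2 × 1200 = 2400 mm.
Total developed length = 28832 + 2400 = 31232 mm.

31232 mm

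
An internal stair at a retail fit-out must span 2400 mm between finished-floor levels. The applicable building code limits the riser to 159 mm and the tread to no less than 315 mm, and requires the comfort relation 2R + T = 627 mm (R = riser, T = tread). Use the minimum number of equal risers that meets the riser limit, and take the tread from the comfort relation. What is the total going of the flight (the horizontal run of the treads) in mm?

2400 / 159 = 15.094 → round up to 16 risers.
R = 2400 ÷ 16 = 150 mm.
T = 627 − 2·150 = 327 mm, which satisfies the 315 mm minimum.
Going = (16 − 1) × 327 = 4905 mm.

4905 mm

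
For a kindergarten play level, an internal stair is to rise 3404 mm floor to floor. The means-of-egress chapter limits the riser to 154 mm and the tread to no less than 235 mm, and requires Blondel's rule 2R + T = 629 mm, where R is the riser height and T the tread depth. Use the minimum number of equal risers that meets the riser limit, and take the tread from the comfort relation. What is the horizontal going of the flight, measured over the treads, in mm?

7326 mm

At most 154 each: 3404/154 = 22.10, giving 23 risers.
Each riser is 3404/23 = 148 mm (≤ 154 mm).
T = 629 − 2·148 = 333 mm, which satisfies the 235 mm minimum.
Treads = 23 − 1 = 22; going = 22 × 333 = 7326 mm.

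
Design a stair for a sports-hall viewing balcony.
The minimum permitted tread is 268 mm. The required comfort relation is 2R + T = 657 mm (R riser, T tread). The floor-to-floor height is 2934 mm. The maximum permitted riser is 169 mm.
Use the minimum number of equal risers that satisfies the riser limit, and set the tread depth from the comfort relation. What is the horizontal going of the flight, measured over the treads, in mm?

5627 mm

At most 169 each: 2934/169 = 17.36, giving 18 risers.
Each riser is 2934/18 = 163 mm (≤ 169 mm).
From 2R + T = 657: T = 657 − 326 = 331 mm.
Going = (18 − 1) × 331 = 5627 mm.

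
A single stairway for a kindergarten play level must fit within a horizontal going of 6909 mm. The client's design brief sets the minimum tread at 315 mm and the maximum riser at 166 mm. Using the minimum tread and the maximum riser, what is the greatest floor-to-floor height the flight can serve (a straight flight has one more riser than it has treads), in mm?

3652 mm

Treads that fit: ⌊6909 / 315⌋ = 21.
Risers = treads + 1 = 22.
Maximum height = 22 × 166 = 3652 mm.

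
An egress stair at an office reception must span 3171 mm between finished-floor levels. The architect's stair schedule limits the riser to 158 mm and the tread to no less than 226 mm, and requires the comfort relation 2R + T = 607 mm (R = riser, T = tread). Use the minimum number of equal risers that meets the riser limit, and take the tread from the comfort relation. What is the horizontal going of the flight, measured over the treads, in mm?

3171 / 158 = 20.07, so 21 risers are needed.
Each riser is 3171/21 = 151 mm (≤ 158 mm).
From 2R + T = 607: T = 607 − 302 = 305 mm.
Treads = 21 − 1 = 20; going = 20 × 305 = 6100 mm.

6100 mm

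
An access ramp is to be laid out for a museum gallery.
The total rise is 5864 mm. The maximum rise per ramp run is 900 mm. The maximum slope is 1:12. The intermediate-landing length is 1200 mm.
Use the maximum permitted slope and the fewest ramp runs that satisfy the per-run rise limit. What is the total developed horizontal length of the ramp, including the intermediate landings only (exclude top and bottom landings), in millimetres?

5864 / 900 = 6.52, so 7 ramp runs are needed. That means 6 intermediate landings.
Ramp run (horizontal) at 1:12: 5864 × 12 = 70368 mm.
Intermediate landings: 6 × 1200 = 7200 mm.
Total developed length = 70368 + 7200 = 77568 mm.

77568 mm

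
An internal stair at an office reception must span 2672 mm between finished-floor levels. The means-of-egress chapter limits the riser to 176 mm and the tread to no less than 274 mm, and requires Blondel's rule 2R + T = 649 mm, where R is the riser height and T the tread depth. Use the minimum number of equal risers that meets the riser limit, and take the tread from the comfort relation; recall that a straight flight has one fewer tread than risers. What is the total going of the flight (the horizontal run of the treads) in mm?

⌈2672/176⌉ = 16 risers.
R = 2672 ÷ 16 = 167 mm.
T = 649 − 2·167 = 315 mm, which satisfies the 274 mm minimum.
Treads = 16 − 1 = 15; going = 15 × 315 = 4725 mm.

4725 mm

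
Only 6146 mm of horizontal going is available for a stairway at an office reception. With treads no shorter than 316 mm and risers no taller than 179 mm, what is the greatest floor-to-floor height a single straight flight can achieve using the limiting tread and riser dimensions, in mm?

6146 / 316 = 19.45, so 19 treads fit.
Risers = treads + 1 = 20.
Maximum height = 20 × 179 = 3580 mm.

3580 mm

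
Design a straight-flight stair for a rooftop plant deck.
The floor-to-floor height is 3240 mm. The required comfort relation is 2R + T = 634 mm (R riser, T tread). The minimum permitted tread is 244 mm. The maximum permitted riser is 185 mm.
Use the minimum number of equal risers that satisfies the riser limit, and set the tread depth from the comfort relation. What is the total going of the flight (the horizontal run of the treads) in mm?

3240 / 185 = 17.514 → round up to 18 risers.
Each riser is 3240/18 = 180 mm (≤ 185 mm).
Tread T = 634 − 2 × 180 = 274 mm (≥ 244 mm).
18 risers give 17 treads; going = 17 × 274 = 4658 mm.

4658 mm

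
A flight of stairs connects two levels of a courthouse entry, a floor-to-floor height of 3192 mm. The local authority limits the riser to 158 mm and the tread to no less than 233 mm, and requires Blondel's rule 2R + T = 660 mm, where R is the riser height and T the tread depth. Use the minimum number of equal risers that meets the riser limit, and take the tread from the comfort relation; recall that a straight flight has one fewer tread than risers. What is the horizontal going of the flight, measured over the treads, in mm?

At most 158 each: 3192/158 = 20.20, giving 21 risers.
Each riser is 3192/21 = 152 mm (≤ 158 mm).
T = 660 − 2·152 = 356 mm, which satisfies the 233 mm minimum.
21 risers give 20 treads; going = 20 × 356 = 7120 mm.

7120 mm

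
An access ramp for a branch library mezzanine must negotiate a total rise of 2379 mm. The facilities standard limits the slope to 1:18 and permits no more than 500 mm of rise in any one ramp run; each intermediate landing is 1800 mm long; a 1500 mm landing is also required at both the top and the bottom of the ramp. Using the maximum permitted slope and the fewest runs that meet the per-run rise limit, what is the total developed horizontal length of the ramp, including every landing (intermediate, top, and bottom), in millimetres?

53022 mm

⌈2379/500⌉ = 5 ramp runs. That means 4 intermediate landings.
Horizontal run for 2379 mm of rise at 1:18 is 2379 × 18 = 42822 mm.
Intermediate landings: 4 × 1800 = 7200 mm.
Top and bottom landings: 2 × 1500 = 3000 mm.
Total = 42822 + 7200 + 3000 = 53022 mm.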